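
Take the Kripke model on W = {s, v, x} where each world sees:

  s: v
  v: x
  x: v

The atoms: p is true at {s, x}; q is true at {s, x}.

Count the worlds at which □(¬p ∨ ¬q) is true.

s: successors {v}; ¬p ∨ ¬q there: v:T. ✓
v: successors {x}; ¬p ∨ ¬q there: x:F. ✗
x: successors {v}; ¬p ∨ ¬q there: v:T. ✓
Satisfying worlds: {s, x}.

2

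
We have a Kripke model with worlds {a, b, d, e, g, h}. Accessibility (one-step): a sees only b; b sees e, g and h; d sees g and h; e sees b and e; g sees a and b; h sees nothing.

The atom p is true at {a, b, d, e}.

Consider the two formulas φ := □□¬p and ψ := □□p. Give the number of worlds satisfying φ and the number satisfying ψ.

For □□¬p:
a: successors {b}; □¬p there: b:F. ✗
b: successors {e, g, h}; □¬p there: e:F, g:F, h:T. ✗
d: successors {g, h}; □¬p there: g:F, h:T. ✗
e: successors {b, e}; □¬p there: b:F, e:F. ✗
g: successors {a, b}; □¬p there: a:F, b:F. ✗
h: no successors, so □□¬p holds vacuously. ✓
— 1 world.
For □□p:
a: successors {b}; □p there: b:F. ✗
b: successors {e, g, h}; □p there: e:T, g:T, h:T. ✓
d: successors {g, h}; □p there: g:T, h:T. ✓
e: successors {b, e}; □p there: b:F, e:T. ✗
g: successors {a, b}; □p there: a:T, b:F. ✗
h: no successors, so □□p holds vacuously. ✓
— 3 worlds.

1 and 3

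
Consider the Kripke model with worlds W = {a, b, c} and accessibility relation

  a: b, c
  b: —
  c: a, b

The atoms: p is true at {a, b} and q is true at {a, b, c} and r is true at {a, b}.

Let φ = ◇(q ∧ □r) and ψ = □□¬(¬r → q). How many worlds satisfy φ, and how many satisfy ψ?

For ◇(q ∧ □r):
a: successors {b, c}; q ∧ □r there: b:T, c:T. ✓
b: no successors, so ◇(q ∧ □r) fails. ✗
c: successors {a, b}; q ∧ □r there: a:F, b:T. ✓
— 2 worlds.
For □□¬(¬r → q):
a: successors {b, c}; □¬(¬r → q) there: b:T, c:F. ✗
b: no successors, so □□¬(¬r → q) holds vacuously. ✓
c: successors {a, b}; □¬(¬r → q) there: a:F, b:T. ✗
— 1 world.

2 and 1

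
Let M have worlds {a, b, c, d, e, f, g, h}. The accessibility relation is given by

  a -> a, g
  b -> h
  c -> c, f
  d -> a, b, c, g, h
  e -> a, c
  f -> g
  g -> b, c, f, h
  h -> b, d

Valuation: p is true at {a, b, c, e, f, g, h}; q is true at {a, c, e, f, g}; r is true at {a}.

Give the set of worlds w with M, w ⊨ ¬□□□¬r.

{a, b, d, e, g, h}

a: □□□¬r is F. ✓
b: □□□¬r is F. ✓
c: □□□¬r is T. ✗
d: □□□¬r is F. ✓
e: □□□¬r is F. ✓
f: □□□¬r is T. ✗
g: □□□¬r is F. ✓
h: □□□¬r is F. ✓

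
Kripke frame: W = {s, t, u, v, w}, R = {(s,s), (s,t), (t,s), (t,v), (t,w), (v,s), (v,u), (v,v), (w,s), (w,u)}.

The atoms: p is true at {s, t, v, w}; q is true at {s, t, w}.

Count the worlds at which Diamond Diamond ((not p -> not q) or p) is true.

s: successors {s, t}; Diamond ((not p -> not q) or p) there: s:T, t:T. ✓
t: successors {s, v, w}; Diamond ((not p -> not q) or p) there: s:T, v:T, w:T. ✓
u: no successors, so Diamond Diamond ((not p -> not q) or p) fails. ✗
v: successors {s, u, v}; Diamond ((not p -> not q) or p) there: s:T, u:F, v:T. ✓
w: successors {s, u}; Diamond ((not p -> not q) or p) there: s:T, u:F. ✓
Satisfying worlds: {s, t, v, w}.

4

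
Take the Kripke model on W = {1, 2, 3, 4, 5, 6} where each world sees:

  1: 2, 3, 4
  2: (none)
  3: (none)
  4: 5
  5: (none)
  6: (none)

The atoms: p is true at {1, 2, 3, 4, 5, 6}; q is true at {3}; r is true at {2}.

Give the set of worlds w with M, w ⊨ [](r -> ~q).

1: successors {2, 3, 4}; r -> ~q there: 2:T, 3:T, 4:T. ✓
2: no successors, so [](r -> ~q) holds vacuously. ✓
3: no successors, so [](r -> ~q) holds vacuously. ✓
4: successors {5}; r -> ~q there: 5:T. ✓
5: no successors, so [](r -> ~q) holds vacuously. ✓
6: no successors, so [](r -> ~q) holds vacuously. ✓

{1, 2, 3, 4, 5, 6}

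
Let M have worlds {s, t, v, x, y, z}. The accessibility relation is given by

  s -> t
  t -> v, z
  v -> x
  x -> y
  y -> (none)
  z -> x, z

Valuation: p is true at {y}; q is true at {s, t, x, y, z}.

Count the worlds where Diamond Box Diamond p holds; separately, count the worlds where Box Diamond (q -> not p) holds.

2 and 3

For Diamond Box Diamond p:
s: successors {t}; Box Diamond p there: t:F. ✗
t: successors {v, z}; Box Diamond p there: v:T, z:F. ✓
v: successors {x}; Box Diamond p there: x:F. ✗
x: successors {y}; Box Diamond p there: y:T. ✓
y: no successors, so Diamond Box Diamond p fails. ✗
z: successors {x, z}; Box Diamond p there: x:F, z:F. ✗
— 2 worlds.
For Box Diamond (q -> not p):
s: successors {t}; Diamond (q -> not p) there: t:T. ✓
t: successors {v, z}; Diamond (q -> not p) there: v:T, z:T. ✓
v: successors {x}; Diamond (q -> not p) there: x:F. ✗
x: successors {y}; Diamond (q -> not p) there: y:F. ✗
y: no successors, so Box Diamond (q -> not p) holds vacuously. ✓
z: successors {x, z}; Diamond (q -> not p) there: x:F, z:T. ✗
— 3 worlds.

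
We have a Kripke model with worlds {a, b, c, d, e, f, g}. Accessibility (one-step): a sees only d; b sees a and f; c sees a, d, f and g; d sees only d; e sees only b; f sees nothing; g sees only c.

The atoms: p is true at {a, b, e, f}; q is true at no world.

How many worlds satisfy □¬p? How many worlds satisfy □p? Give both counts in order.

4 and 3

For □¬p:
a: successors {d}; ¬p there: d:T. ✓
b: successors {a, f}; ¬p there: a:F, f:F. ✗
c: successors {a, d, f, g}; ¬p there: a:F, d:T, f:F, g:T. ✗
d: successors {d}; ¬p there: d:T. ✓
e: successors {b}; ¬p there: b:F. ✗
f: no successors, so □¬p holds vacuously. ✓
g: successors {c}; ¬p there: c:T. ✓
— 4 worlds.
For □p:
a: successors {d}; p there: d:F. ✗
b: successors {a, f}; p there: a:T, f:T. ✓
c: successors {a, d, f, g}; p there: a:T, d:F, f:T, g:F. ✗
d: successors {d}; p there: d:F. ✗
e: successors {b}; p there: b:T. ✓
f: no successors, so □p holds vacuously. ✓
g: successors {c}; p there: c:F. ✗
— 3 worlds.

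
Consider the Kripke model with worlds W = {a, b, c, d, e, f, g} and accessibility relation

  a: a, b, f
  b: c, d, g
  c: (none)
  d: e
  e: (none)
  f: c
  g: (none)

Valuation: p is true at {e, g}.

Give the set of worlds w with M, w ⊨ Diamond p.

{b, d}

a: successors {a, b, f}; p there: a:F, b:F, f:F. ✗
b: successors {c, d, g}; p there: c:F, d:F, g:T. ✓
c: no successors, so Diamond p fails. ✗
d: successors {e}; p there: e:T. ✓
e: no successors, so Diamond p fails. ✗
f: successors {c}; p there: c:F. ✗
g: no successors, so Diamond p fails. ✗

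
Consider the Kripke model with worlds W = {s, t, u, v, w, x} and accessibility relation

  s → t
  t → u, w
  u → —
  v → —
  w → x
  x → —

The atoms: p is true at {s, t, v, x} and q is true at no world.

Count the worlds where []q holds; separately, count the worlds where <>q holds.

For []q:
s: successors {t}; q there: t:F. ✗
t: successors {u, w}; q there: u:F, w:F. ✗
u: no successors, so []q holds vacuously. ✓
v: no successors, so []q holds vacuously. ✓
w: successors {x}; q there: x:F. ✗
x: no successors, so []q holds vacuously. ✓
— 3 worlds.
For <>q:
s: successors {t}; q there: t:F. ✗
t: successors {u, w}; q there: u:F, w:F. ✗
u: no successors, so <>q fails. ✗
v: no successors, so <>q fails. ✗
w: successors {x}; q there: x:F. ✗
x: no successors, so <>q fails. ✗
— 0 worlds.

3 and 0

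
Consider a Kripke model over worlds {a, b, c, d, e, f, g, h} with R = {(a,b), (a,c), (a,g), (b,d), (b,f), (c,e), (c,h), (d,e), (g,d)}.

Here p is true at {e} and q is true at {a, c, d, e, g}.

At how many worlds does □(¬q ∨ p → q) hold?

a: successors {b, c, g}; ¬q ∨ p → q there: b:F, c:T, g:T. ✗
b: successors {d, f}; ¬q ∨ p → q there: d:T, f:F. ✗
c: successors {e, h}; ¬q ∨ p → q there: e:T, h:F. ✗
d: successors {e}; ¬q ∨ p → q there: e:T. ✓
e: no successors, so □(¬q ∨ p → q) holds vacuously. ✓
f: no successors, so □(¬q ∨ p → q) holds vacuously. ✓
g: successors {d}; ¬q ∨ p → q there: d:T. ✓
h: no successors, so □(¬q ∨ p → q) holds vacuously. ✓
Satisfying worlds: {d, e, f, g, h}.

5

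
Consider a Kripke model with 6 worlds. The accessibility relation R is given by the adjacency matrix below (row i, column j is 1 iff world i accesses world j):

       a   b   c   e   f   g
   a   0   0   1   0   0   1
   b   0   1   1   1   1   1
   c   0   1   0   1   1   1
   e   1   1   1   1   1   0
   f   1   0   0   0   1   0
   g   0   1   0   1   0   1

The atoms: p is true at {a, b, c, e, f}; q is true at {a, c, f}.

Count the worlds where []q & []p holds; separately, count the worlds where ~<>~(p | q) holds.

For []q & []p:
a: []q is F, []p is F. ✗
b: []q is F, []p is F. ✗
c: []q is F, []p is F. ✗
e: []q is F, []p is T. ✗
f: []q is T, []p is T. ✓
g: []q is F, []p is F. ✗
— 1 world.
For ~<>~(p | q):
a: <>~(p | q) is T. ✗
b: <>~(p | q) is T. ✗
c: <>~(p | q) is T. ✗
e: <>~(p | q) is F. ✓
f: <>~(p | q) is F. ✓
g: <>~(p | q) is T. ✗
— 2 worlds.

1 and 2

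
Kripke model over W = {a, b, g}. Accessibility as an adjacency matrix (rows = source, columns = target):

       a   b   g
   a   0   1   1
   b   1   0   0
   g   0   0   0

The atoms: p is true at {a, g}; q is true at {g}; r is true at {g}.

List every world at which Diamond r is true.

{a}

a: successors {b, g}; r there: b:F, g:T. ✓
b: successors {a}; r there: a:F. ✗
g: no successors, so Diamond r fails. ✗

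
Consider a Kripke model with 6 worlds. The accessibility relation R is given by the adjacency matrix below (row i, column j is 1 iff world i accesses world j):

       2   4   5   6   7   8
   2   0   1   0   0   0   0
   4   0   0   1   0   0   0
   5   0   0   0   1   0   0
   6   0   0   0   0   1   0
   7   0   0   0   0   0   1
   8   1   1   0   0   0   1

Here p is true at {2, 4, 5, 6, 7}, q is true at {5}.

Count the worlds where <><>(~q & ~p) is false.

2: successors {4}; <>(~q & ~p) there: 4:F. ✗
4: successors {5}; <>(~q & ~p) there: 5:F. ✗
5: successors {6}; <>(~q & ~p) there: 6:F. ✗
6: successors {7}; <>(~q & ~p) there: 7:T. ✓
7: successors {8}; <>(~q & ~p) there: 8:T. ✓
8: successors {2, 4, 8}; <>(~q & ~p) there: 2:F, 4:F, 8:T. ✓
Satisfying worlds: {6, 7, 8}.
So <><>(~q & ~p) fails at the other 3 worlds.

3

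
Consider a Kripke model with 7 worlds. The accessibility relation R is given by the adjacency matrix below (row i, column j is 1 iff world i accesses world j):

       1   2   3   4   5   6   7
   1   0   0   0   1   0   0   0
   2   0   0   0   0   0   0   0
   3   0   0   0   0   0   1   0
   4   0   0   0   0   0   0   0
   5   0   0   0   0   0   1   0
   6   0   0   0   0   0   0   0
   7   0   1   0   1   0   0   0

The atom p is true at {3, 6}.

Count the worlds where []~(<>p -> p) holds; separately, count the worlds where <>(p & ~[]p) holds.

3 and 0

For []~(<>p -> p):
1: successors {4}; ~(<>p -> p) there: 4:F. ✗
2: no successors, so []~(<>p -> p) holds vacuously. ✓
3: successors {6}; ~(<>p -> p) there: 6:F. ✗
4: no successors, so []~(<>p -> p) holds vacuously. ✓
5: successors {6}; ~(<>p -> p) there: 6:F. ✗
6: no successors, so []~(<>p -> p) holds vacuously. ✓
7: successors {2, 4}; ~(<>p -> p) there: 2:F, 4:F. ✗
— 3 worlds.
For <>(p & ~[]p):
1: successors {4}; p & ~[]p there: 4:F. ✗
2: no successors, so <>(p & ~[]p) fails. ✗
3: successors {6}; p & ~[]p there: 6:F. ✗
4: no successors, so <>(p & ~[]p) fails. ✗
5: successors {6}; p & ~[]p there: 6:F. ✗
6: no successors, so <>(p & ~[]p) fails. ✗
7: successors {2, 4}; p & ~[]p there: 2:F, 4:F. ✗
— 0 worlds.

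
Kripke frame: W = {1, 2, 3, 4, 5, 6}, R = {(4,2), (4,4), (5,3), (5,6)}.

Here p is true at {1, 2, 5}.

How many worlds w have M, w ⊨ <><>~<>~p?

1

1: no successors, so <><>~<>~p fails. ✗
2: no successors, so <><>~<>~p fails. ✗
3: no successors, so <><>~<>~p fails. ✗
4: successors {2, 4}; <>~<>~p there: 2:F, 4:T. ✓
5: successors {3, 6}; <>~<>~p there: 3:F, 6:F. ✗
6: no successors, so <><>~<>~p fails. ✗
Satisfying worlds: {4}.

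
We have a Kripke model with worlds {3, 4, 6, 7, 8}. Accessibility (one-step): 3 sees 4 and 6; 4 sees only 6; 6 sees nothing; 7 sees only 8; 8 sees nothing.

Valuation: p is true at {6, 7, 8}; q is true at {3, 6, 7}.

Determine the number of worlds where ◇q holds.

3: successors {4, 6}; q there: 4:F, 6:T. ✓
4: successors {6}; q there: 6:T. ✓
6: no successors, so ◇q fails. ✗
7: successors {8}; q there: 8:F. ✗
8: no successors, so ◇q fails. ✗
Satisfying worlds: {3, 4}.

2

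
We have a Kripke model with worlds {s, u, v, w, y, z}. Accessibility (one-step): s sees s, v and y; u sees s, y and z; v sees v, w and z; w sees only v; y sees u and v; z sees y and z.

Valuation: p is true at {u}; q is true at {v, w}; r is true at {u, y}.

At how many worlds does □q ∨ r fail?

3

s: □q is F, r is F. ✗
u: □q is F, r is T. ✓
v: □q is F, r is F. ✗
w: □q is T, r is F. ✓
y: □q is F, r is T. ✓
z: □q is F, r is F. ✗
Satisfying worlds: {u, w, y}.
So □q ∨ r fails at the other 3 worlds.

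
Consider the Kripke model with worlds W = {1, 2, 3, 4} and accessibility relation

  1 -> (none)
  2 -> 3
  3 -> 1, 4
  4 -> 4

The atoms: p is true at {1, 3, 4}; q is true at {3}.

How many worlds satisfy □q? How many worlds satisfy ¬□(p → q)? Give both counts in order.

For □q:
1: no successors, so □q holds vacuously. ✓
2: successors {3}; q there: 3:T. ✓
3: successors {1, 4}; q there: 1:F, 4:F. ✗
4: successors {4}; q there: 4:F. ✗
— 2 worlds.
For ¬□(p → q):
1: □(p → q) is T. ✗
2: □(p → q) is T. ✗
3: □(p → q) is F. ✓
4: □(p → q) is F. ✓
— 2 worlds.

2 and 2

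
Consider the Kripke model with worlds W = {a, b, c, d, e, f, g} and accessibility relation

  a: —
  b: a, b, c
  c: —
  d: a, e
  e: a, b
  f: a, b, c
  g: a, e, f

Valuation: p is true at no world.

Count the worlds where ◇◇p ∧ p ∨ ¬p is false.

0

a: ◇◇p ∧ p is F, ¬p is T. ✓
b: ◇◇p ∧ p is F, ¬p is T. ✓
c: ◇◇p ∧ p is F, ¬p is T. ✓
d: ◇◇p ∧ p is F, ¬p is T. ✓
e: ◇◇p ∧ p is F, ¬p is T. ✓
f: ◇◇p ∧ p is F, ¬p is T. ✓
g: ◇◇p ∧ p is F, ¬p is T. ✓
Satisfying worlds: {a, b, c, d, e, f, g}.
So ◇◇p ∧ p ∨ ¬p fails at the other 0 worlds.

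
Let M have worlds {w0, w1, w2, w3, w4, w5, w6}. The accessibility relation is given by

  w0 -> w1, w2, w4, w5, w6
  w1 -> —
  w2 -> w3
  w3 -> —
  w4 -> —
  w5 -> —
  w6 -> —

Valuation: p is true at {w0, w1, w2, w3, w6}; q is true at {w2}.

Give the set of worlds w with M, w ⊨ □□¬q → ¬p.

{w4, w5}

w0: □□¬q is T, ¬p is F. ✗
w1: □□¬q is T, ¬p is F. ✗
w2: □□¬q is T, ¬p is F. ✗
w3: □□¬q is T, ¬p is F. ✗
w4: □□¬q is T, ¬p is T. ✓
w5: □□¬q is T, ¬p is T. ✓
w6: □□¬q is T, ¬p is F. ✗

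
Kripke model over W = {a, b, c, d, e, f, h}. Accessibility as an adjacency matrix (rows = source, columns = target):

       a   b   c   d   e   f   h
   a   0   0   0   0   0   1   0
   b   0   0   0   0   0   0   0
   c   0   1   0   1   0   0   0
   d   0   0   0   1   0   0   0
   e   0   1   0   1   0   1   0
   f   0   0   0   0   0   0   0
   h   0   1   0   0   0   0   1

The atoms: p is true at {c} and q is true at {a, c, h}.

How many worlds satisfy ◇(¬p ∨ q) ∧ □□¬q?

a: ◇(¬p ∨ q) is T, □□¬q is T. ✓
b: ◇(¬p ∨ q) is F, □□¬q is T. ✗
c: ◇(¬p ∨ q) is T, □□¬q is T. ✓
d: ◇(¬p ∨ q) is T, □□¬q is T. ✓
e: ◇(¬p ∨ q) is T, □□¬q is T. ✓
f: ◇(¬p ∨ q) is F, □□¬q is T. ✗
h: ◇(¬p ∨ q) is T, □□¬q is F. ✗
Satisfying worlds: {a, c, d, e}.

4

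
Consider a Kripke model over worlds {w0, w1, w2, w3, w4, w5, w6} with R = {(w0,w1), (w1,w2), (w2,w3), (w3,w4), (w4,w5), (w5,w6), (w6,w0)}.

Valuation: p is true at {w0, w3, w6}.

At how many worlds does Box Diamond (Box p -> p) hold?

5

w0: successors {w1}; Diamond (Box p -> p) there: w1:F. ✗
w1: successors {w2}; Diamond (Box p -> p) there: w2:T. ✓
w2: successors {w3}; Diamond (Box p -> p) there: w3:T. ✓
w3: successors {w4}; Diamond (Box p -> p) there: w4:F. ✗
w4: successors {w5}; Diamond (Box p -> p) there: w5:T. ✓
w5: successors {w6}; Diamond (Box p -> p) there: w6:T. ✓
w6: successors {w0}; Diamond (Box p -> p) there: w0:T. ✓
Satisfying worlds: {w1, w2, w4, w5, w6}.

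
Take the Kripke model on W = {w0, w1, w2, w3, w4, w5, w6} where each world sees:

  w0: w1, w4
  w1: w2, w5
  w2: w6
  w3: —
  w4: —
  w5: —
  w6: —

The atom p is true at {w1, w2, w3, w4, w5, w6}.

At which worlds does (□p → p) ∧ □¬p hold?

w0: □p → p is F, □¬p is F. ✗
w1: □p → p is T, □¬p is F. ✗
w2: □p → p is T, □¬p is F. ✗
w3: □p → p is T, □¬p is T. ✓
w4: □p → p is T, □¬p is T. ✓
w5: □p → p is T, □¬p is T. ✓
w6: □p → p is T, □¬p is T. ✓

{w3, w4, w5, w6}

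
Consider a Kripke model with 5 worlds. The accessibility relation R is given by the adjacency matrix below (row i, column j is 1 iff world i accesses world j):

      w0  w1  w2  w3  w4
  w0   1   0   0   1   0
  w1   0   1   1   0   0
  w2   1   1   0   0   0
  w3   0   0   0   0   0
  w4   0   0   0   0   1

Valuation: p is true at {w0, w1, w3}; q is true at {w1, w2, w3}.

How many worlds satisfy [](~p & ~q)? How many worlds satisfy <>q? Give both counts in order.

2 and 3

For [](~p & ~q):
w0: successors {w0, w3}; ~p & ~q there: w0:F, w3:F. ✗
w1: successors {w1, w2}; ~p & ~q there: w1:F, w2:F. ✗
w2: successors {w0, w1}; ~p & ~q there: w0:F, w1:F. ✗
w3: no successors, so [](~p & ~q) holds vacuously. ✓
w4: successors {w4}; ~p & ~q there: w4:T. ✓
— 2 worlds.
For <>q:
w0: successors {w0, w3}; q there: w0:F, w3:T. ✓
w1: successors {w1, w2}; q there: w1:T, w2:T. ✓
w2: successors {w0, w1}; q there: w0:F, w1:T. ✓
w3: no successors, so <>q fails. ✗
w4: successors {w4}; q there: w4:F. ✗
— 3 worlds.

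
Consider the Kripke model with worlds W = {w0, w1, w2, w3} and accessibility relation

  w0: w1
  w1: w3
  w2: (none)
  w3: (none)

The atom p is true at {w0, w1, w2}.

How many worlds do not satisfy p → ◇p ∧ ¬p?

w0: p is T, ◇p ∧ ¬p is F. ✗
w1: p is T, ◇p ∧ ¬p is F. ✗
w2: p is T, ◇p ∧ ¬p is F. ✗
w3: p is F, ◇p ∧ ¬p is F. ✓
Satisfying worlds: {w3}.
So p → ◇p ∧ ¬p fails at the other 3 worlds.

3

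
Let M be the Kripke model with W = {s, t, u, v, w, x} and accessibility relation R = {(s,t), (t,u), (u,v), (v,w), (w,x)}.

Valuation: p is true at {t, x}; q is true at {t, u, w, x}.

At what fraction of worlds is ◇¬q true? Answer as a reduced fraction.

1/6

s: successors {t}; ¬q there: t:F. ✗
t: successors {u}; ¬q there: u:F. ✗
u: successors {v}; ¬q there: v:T. ✓
v: successors {w}; ¬q there: w:F. ✗
w: successors {x}; ¬q there: x:F. ✗
x: no successors, so ◇¬q fails. ✗
That's 1 of 6 worlds, so 1/6.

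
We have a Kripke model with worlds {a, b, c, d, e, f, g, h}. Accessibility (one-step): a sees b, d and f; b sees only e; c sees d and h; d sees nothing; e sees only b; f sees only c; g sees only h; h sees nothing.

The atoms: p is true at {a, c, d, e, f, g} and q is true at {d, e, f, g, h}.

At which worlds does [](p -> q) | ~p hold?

{a, b, c, d, e, g, h}

a: [](p -> q) is T, ~p is F. ✓
b: [](p -> q) is T, ~p is T. ✓
c: [](p -> q) is T, ~p is F. ✓
d: [](p -> q) is T, ~p is F. ✓
e: [](p -> q) is T, ~p is F. ✓
f: [](p -> q) is F, ~p is F. ✗
g: [](p -> q) is T, ~p is F. ✓
h: [](p -> q) is T, ~p is T. ✓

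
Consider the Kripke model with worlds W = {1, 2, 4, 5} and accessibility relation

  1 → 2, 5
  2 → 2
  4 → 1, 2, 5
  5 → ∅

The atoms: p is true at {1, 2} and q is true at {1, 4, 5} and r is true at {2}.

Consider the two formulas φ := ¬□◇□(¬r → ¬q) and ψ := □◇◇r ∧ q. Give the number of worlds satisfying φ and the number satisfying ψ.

For ¬□◇□(¬r → ¬q):
1: □◇□(¬r → ¬q) is F. ✓
2: □◇□(¬r → ¬q) is T. ✗
4: □◇□(¬r → ¬q) is F. ✓
5: □◇□(¬r → ¬q) is T. ✗
— 2 worlds.
For □◇◇r ∧ q:
1: □◇◇r is F, q is T. ✗
2: □◇◇r is T, q is F. ✗
4: □◇◇r is F, q is T. ✗
5: □◇◇r is T, q is T. ✓
— 1 world.

2 and 1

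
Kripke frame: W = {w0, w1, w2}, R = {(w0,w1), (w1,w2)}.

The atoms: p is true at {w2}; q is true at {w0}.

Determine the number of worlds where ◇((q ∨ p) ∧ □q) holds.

1

w0: successors {w1}; (q ∨ p) ∧ □q there: w1:F. ✗
w1: successors {w2}; (q ∨ p) ∧ □q there: w2:T. ✓
w2: no successors, so ◇((q ∨ p) ∧ □q) fails. ✗
Satisfying worlds: {w1}.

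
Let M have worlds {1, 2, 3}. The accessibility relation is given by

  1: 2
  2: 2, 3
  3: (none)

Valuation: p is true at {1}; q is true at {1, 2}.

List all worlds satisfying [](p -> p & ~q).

{1, 2, 3}

1: successors {2}; p -> p & ~q there: 2:T. ✓
2: successors {2, 3}; p -> p & ~q there: 2:T, 3:T. ✓
3: no successors, so [](p -> p & ~q) holds vacuously. ✓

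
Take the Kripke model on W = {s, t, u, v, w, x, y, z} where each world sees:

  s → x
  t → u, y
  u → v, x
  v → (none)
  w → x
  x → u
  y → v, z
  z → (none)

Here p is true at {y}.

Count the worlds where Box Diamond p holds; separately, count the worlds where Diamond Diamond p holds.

For Box Diamond p:
s: successors {x}; Diamond p there: x:F. ✗
t: successors {u, y}; Diamond p there: u:F, y:F. ✗
u: successors {v, x}; Diamond p there: v:F, x:F. ✗
v: no successors, so Box Diamond p holds vacuously. ✓
w: successors {x}; Diamond p there: x:F. ✗
x: successors {u}; Diamond p there: u:F. ✗
y: successors {v, z}; Diamond p there: v:F, z:F. ✗
z: no successors, so Box Diamond p holds vacuously. ✓
— 2 worlds.
For Diamond Diamond p:
s: successors {x}; Diamond p there: x:F. ✗
t: successors {u, y}; Diamond p there: u:F, y:F. ✗
u: successors {v, x}; Diamond p there: v:F, x:F. ✗
v: no successors, so Diamond Diamond p fails. ✗
w: successors {x}; Diamond p there: x:F. ✗
x: successors {u}; Diamond p there: u:F. ✗
y: successors {v, z}; Diamond p there: v:F, z:F. ✗
z: no successors, so Diamond Diamond p fails. ✗
— 0 worlds.

2 and 0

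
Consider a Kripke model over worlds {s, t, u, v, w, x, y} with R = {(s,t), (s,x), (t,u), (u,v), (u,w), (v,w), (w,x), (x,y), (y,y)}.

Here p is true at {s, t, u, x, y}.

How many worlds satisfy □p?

s: successors {t, x}; p there: t:T, x:T. ✓
t: successors {u}; p there: u:T. ✓
u: successors {v, w}; p there: v:F, w:F. ✗
v: successors {w}; p there: w:F. ✗
w: successors {x}; p there: x:T. ✓
x: successors {y}; p there: y:T. ✓
y: successors {y}; p there: y:T. ✓
Satisfying worlds: {s, t, w, x, y}.

5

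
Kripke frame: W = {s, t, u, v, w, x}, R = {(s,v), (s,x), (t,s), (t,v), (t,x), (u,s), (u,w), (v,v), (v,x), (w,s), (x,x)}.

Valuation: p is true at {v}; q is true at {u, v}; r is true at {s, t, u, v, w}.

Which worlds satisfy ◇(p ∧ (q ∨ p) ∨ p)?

{s, t, v}

s: successors {v, x}; p ∧ (q ∨ p) ∨ p there: v:T, x:F. ✓
t: successors {s, v, x}; p ∧ (q ∨ p) ∨ p there: s:F, v:T, x:F. ✓
u: successors {s, w}; p ∧ (q ∨ p) ∨ p there: s:F, w:F. ✗
v: successors {v, x}; p ∧ (q ∨ p) ∨ p there: v:T, x:F. ✓
w: successors {s}; p ∧ (q ∨ p) ∨ p there: s:F. ✗
x: successors {x}; p ∧ (q ∨ p) ∨ p there: x:F. ✗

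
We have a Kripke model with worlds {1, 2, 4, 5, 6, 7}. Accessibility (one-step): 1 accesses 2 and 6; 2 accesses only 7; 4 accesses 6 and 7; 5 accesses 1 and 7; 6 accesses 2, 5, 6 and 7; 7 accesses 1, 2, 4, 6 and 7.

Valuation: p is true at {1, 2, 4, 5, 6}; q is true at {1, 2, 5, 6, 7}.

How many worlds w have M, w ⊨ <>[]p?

2

1: successors {2, 6}; []p there: 2:F, 6:F. ✗
2: successors {7}; []p there: 7:F. ✗
4: successors {6, 7}; []p there: 6:F, 7:F. ✗
5: successors {1, 7}; []p there: 1:T, 7:F. ✓
6: successors {2, 5, 6, 7}; []p there: 2:F, 5:F, 6:F, 7:F. ✗
7: successors {1, 2, 4, 6, 7}; []p there: 1:T, 2:F, 4:F, 6:F, 7:F. ✓
Satisfying worlds: {5, 7}.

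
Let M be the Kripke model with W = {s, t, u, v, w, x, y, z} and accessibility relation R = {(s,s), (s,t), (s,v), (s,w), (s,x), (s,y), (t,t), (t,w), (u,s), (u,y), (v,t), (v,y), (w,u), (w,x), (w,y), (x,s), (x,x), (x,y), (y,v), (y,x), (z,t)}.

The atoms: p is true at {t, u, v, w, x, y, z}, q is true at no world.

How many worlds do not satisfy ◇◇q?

s: successors {s, t, v, w, x, y}; ◇q there: s:F, t:F, v:F, w:F, x:F, y:F. ✗
t: successors {t, w}; ◇q there: t:F, w:F. ✗
u: successors {s, y}; ◇q there: s:F, y:F. ✗
v: successors {t, y}; ◇q there: t:F, y:F. ✗
w: successors {u, x, y}; ◇q there: u:F, x:F, y:F. ✗
x: successors {s, x, y}; ◇q there: s:F, x:F, y:F. ✗
y: successors {v, x}; ◇q there: v:F, x:F. ✗
z: successors {t}; ◇q there: t:F. ✗
Satisfying worlds: ∅.
So ◇◇q fails at the other 8 worlds.

8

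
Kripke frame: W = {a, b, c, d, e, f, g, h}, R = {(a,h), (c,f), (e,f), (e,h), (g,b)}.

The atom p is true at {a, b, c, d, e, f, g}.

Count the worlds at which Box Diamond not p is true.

a: successors {h}; Diamond not p there: h:F. ✗
b: no successors, so Box Diamond not p holds vacuously. ✓
c: successors {f}; Diamond not p there: f:F. ✗
d: no successors, so Box Diamond not p holds vacuously. ✓
e: successors {f, h}; Diamond not p there: f:F, h:F. ✗
f: no successors, so Box Diamond not p holds vacuously. ✓
g: successors {b}; Diamond not p there: b:F. ✗
h: no successors, so Box Diamond not p holds vacuously. ✓
Satisfying worlds: {b, d, f, h}.

4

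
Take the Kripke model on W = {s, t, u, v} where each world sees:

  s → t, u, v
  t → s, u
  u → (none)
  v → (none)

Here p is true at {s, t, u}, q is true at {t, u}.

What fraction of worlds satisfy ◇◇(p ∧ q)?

1/2

s: successors {t, u, v}; ◇(p ∧ q) there: t:T, u:F, v:F. ✓
t: successors {s, u}; ◇(p ∧ q) there: s:T, u:F. ✓
u: no successors, so ◇◇(p ∧ q) fails. ✗
v: no successors, so ◇◇(p ∧ q) fails. ✗
That's 2 of 4 worlds, so 2/4 = 1/2.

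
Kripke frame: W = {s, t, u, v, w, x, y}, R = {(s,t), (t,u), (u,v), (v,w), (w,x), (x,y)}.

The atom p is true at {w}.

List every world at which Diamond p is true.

s: successors {t}; p there: t:F. ✗
t: successors {u}; p there: u:F. ✗
u: successors {v}; p there: v:F. ✗
v: successors {w}; p there: w:T. ✓
w: successors {x}; p there: x:F. ✗
x: successors {y}; p there: y:F. ✗
y: no successors, so Diamond p fails. ✗

{v}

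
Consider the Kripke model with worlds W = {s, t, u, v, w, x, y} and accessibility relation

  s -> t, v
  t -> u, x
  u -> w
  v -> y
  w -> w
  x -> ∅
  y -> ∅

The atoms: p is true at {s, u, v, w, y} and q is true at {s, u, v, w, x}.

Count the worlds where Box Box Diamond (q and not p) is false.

s: successors {t, v}; Box Diamond (q and not p) there: t:F, v:F. ✗
t: successors {u, x}; Box Diamond (q and not p) there: u:F, x:T. ✗
u: successors {w}; Box Diamond (q and not p) there: w:F. ✗
v: successors {y}; Box Diamond (q and not p) there: y:T. ✓
w: successors {w}; Box Diamond (q and not p) there: w:F. ✗
x: no successors, so Box Box Diamond (q and not p) holds vacuously. ✓
y: no successors, so Box Box Diamond (q and not p) holds vacuously. ✓
Satisfying worlds: {v, x, y}.
So Box Box Diamond (q and not p) fails at the other 4 worlds.

4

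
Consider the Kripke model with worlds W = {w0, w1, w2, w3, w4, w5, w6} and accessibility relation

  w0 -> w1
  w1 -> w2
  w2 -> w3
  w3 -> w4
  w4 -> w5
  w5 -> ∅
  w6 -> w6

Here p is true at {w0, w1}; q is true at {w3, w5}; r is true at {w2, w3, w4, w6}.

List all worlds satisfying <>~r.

{w0, w4}

w0: successors {w1}; ~r there: w1:T. ✓
w1: successors {w2}; ~r there: w2:F. ✗
w2: successors {w3}; ~r there: w3:F. ✗
w3: successors {w4}; ~r there: w4:F. ✗
w4: successors {w5}; ~r there: w5:T. ✓
w5: no successors, so <>~r fails. ✗
w6: successors {w6}; ~r there: w6:F. ✗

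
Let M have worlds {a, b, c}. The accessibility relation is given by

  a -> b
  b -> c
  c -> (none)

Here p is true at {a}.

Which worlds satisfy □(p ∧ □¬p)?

a: successors {b}; p ∧ □¬p there: b:F. ✗
b: successors {c}; p ∧ □¬p there: c:F. ✗
c: no successors, so □(p ∧ □¬p) holds vacuously. ✓

{c}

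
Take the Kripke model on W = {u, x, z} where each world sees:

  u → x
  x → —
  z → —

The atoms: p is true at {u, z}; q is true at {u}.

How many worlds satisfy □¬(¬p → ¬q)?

u: successors {x}; ¬(¬p → ¬q) there: x:F. ✗
x: no successors, so □¬(¬p → ¬q) holds vacuously. ✓
z: no successors, so □¬(¬p → ¬q) holds vacuously. ✓
Satisfying worlds: {x, z}.

2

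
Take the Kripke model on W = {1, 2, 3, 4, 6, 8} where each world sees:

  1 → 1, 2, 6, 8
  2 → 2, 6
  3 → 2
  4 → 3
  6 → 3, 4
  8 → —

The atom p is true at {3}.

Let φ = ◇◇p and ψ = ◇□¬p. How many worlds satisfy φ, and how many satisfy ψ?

3 and 5

For ◇◇p:
1: successors {1, 2, 6, 8}; ◇p there: 1:F, 2:F, 6:T, 8:F. ✓
2: successors {2, 6}; ◇p there: 2:F, 6:T. ✓
3: successors {2}; ◇p there: 2:F. ✗
4: successors {3}; ◇p there: 3:F. ✗
6: successors {3, 4}; ◇p there: 3:F, 4:T. ✓
8: no successors, so ◇◇p fails. ✗
— 3 worlds.
For ◇□¬p:
1: successors {1, 2, 6, 8}; □¬p there: 1:T, 2:T, 6:F, 8:T. ✓
2: successors {2, 6}; □¬p there: 2:T, 6:F. ✓
3: successors {2}; □¬p there: 2:T. ✓
4: successors {3}; □¬p there: 3:T. ✓
6: successors {3, 4}; □¬p there: 3:T, 4:F. ✓
8: no successors, so ◇□¬p fails. ✗
— 5 worlds.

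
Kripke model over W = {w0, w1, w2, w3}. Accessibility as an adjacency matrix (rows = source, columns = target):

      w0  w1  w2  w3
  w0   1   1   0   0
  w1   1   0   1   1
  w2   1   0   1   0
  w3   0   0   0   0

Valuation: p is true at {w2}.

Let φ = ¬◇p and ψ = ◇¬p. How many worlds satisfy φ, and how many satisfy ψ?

For ¬◇p:
w0: ◇p is F. ✓
w1: ◇p is T. ✗
w2: ◇p is T. ✗
w3: ◇p is F. ✓
— 2 worlds.
For ◇¬p:
w0: successors {w0, w1}; ¬p there: w0:T, w1:T. ✓
w1: successors {w0, w2, w3}; ¬p there: w0:T, w2:F, w3:T. ✓
w2: successors {w0, w2}; ¬p there: w0:T, w2:F. ✓
w3: no successors, so ◇¬p fails. ✗
— 3 worlds.

2 and 3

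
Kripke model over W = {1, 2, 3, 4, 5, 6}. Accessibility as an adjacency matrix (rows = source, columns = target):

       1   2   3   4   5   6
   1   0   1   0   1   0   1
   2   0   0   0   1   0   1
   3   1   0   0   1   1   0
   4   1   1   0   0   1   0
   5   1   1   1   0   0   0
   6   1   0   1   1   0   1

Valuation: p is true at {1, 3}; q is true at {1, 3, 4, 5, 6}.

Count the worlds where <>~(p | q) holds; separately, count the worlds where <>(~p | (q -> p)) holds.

3 and 6

For <>~(p | q):
1: successors {2, 4, 6}; ~(p | q) there: 2:T, 4:F, 6:F. ✓
2: successors {4, 6}; ~(p | q) there: 4:F, 6:F. ✗
3: successors {1, 4, 5}; ~(p | q) there: 1:F, 4:F, 5:F. ✗
4: successors {1, 2, 5}; ~(p | q) there: 1:F, 2:T, 5:F. ✓
5: successors {1, 2, 3}; ~(p | q) there: 1:F, 2:T, 3:F. ✓
6: successors {1, 3, 4, 6}; ~(p | q) there: 1:F, 3:F, 4:F, 6:F. ✗
— 3 worlds.
For <>(~p | (q -> p)):
1: successors {2, 4, 6}; ~p | (q -> p) there: 2:T, 4:T, 6:T. ✓
2: successors {4, 6}; ~p | (q -> p) there: 4:T, 6:T. ✓
3: successors {1, 4, 5}; ~p | (q -> p) there: 1:T, 4:T, 5:T. ✓
4: successors {1, 2, 5}; ~p | (q -> p) there: 1:T, 2:T, 5:T. ✓
5: successors {1, 2, 3}; ~p | (q -> p) there: 1:T, 2:T, 3:T. ✓
6: successors {1, 3, 4, 6}; ~p | (q -> p) there: 1:T, 3:T, 4:T, 6:T. ✓
— 6 worlds.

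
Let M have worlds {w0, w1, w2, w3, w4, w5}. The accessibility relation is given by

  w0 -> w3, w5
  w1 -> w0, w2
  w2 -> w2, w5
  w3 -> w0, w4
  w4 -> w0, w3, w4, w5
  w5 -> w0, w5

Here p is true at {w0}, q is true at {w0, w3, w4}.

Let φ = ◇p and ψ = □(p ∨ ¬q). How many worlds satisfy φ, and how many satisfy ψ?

For ◇p:
w0: successors {w3, w5}; p there: w3:F, w5:F. ✗
w1: successors {w0, w2}; p there: w0:T, w2:F. ✓
w2: successors {w2, w5}; p there: w2:F, w5:F. ✗
w3: successors {w0, w4}; p there: w0:T, w4:F. ✓
w4: successors {w0, w3, w4, w5}; p there: w0:T, w3:F, w4:F, w5:F. ✓
w5: successors {w0, w5}; p there: w0:T, w5:F. ✓
— 4 worlds.
For □(p ∨ ¬q):
w0: successors {w3, w5}; p ∨ ¬q there: w3:F, w5:T. ✗
w1: successors {w0, w2}; p ∨ ¬q there: w0:T, w2:T. ✓
w2: successors {w2, w5}; p ∨ ¬q there: w2:T, w5:T. ✓
w3: successors {w0, w4}; p ∨ ¬q there: w0:T, w4:F. ✗
w4: successors {w0, w3, w4, w5}; p ∨ ¬q there: w0:T, w3:F, w4:F, w5:T. ✗
w5: successors {w0, w5}; p ∨ ¬q there: w0:T, w5:T. ✓
— 3 worlds.

4 and 3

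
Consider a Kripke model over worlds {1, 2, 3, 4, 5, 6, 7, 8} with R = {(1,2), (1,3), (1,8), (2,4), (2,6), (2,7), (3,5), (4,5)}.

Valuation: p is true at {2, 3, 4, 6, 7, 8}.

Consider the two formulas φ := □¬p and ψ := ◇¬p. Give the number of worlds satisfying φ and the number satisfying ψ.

6 and 2

For □¬p:
1: successors {2, 3, 8}; ¬p there: 2:F, 3:F, 8:F. ✗
2: successors {4, 6, 7}; ¬p there: 4:F, 6:F, 7:F. ✗
3: successors {5}; ¬p there: 5:T. ✓
4: successors {5}; ¬p there: 5:T. ✓
5: no successors, so □¬p holds vacuously. ✓
6: no successors, so □¬p holds vacuously. ✓
7: no successors, so □¬p holds vacuously. ✓
8: no successors, so □¬p holds vacuously. ✓
— 6 worlds.
For ◇¬p:
1: successors {2, 3, 8}; ¬p there: 2:F, 3:F, 8:F. ✗
2: successors {4, 6, 7}; ¬p there: 4:F, 6:F, 7:F. ✗
3: successors {5}; ¬p there: 5:T. ✓
4: successors {5}; ¬p there: 5:T. ✓
5: no successors, so ◇¬p fails. ✗
6: no successors, so ◇¬p fails. ✗
7: no successors, so ◇¬p fails. ✗
8: no successors, so ◇¬p fails. ✗
— 2 worlds.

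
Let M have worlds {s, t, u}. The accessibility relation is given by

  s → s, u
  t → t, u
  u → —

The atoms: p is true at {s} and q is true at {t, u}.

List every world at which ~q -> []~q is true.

{t, u}

s: ~q is T, []~q is F. ✗
t: ~q is F, []~q is F. ✓
u: ~q is F, []~q is T. ✓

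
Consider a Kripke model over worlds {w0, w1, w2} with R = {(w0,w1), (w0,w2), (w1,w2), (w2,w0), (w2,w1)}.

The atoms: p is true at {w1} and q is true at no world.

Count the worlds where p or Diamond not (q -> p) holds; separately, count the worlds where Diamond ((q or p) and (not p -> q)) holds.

For p or Diamond not (q -> p):
w0: p is F, Diamond not (q -> p) is F. ✗
w1: p is T, Diamond not (q -> p) is F. ✓
w2: p is F, Diamond not (q -> p) is F. ✗
— 1 world.
For Diamond ((q or p) and (not p -> q)):
w0: successors {w1, w2}; (q or p) and (not p -> q) there: w1:T, w2:F. ✓
w1: successors {w2}; (q or p) and (not p -> q) there: w2:F. ✗
w2: successors {w0, w1}; (q or p) and (not p -> q) there: w0:F, w1:T. ✓
— 2 worlds.

1 and 2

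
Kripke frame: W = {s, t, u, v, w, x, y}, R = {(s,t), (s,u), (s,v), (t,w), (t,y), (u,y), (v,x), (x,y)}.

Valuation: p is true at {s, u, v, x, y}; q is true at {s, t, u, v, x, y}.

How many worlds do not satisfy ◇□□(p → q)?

2

s: successors {t, u, v}; □□(p → q) there: t:T, u:T, v:T. ✓
t: successors {w, y}; □□(p → q) there: w:T, y:T. ✓
u: successors {y}; □□(p → q) there: y:T. ✓
v: successors {x}; □□(p → q) there: x:T. ✓
w: no successors, so ◇□□(p → q) fails. ✗
x: successors {y}; □□(p → q) there: y:T. ✓
y: no successors, so ◇□□(p → q) fails. ✗
Satisfying worlds: {s, t, u, v, x}.
So ◇□□(p → q) fails at the other 2 worlds.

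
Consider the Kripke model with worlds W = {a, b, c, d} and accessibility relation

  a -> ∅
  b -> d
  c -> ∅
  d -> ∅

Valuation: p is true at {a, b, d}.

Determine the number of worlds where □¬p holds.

3

a: no successors, so □¬p holds vacuously. ✓
b: successors {d}; ¬p there: d:F. ✗
c: no successors, so □¬p holds vacuously. ✓
d: no successors, so □¬p holds vacuously. ✓
Satisfying worlds: {a, c, d}.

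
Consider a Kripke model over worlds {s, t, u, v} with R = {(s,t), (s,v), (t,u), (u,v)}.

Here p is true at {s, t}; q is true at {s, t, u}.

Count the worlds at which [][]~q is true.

s: successors {t, v}; []~q there: t:F, v:T. ✗
t: successors {u}; []~q there: u:T. ✓
u: successors {v}; []~q there: v:T. ✓
v: no successors, so [][]~q holds vacuously. ✓
Satisfying worlds: {t, u, v}.

3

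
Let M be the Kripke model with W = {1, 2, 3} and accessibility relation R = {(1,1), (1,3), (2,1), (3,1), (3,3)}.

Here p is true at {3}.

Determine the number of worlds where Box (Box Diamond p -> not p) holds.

1: successors {1, 3}; Box Diamond p -> not p there: 1:T, 3:F. ✗
2: successors {1}; Box Diamond p -> not p there: 1:T. ✓
3: successors {1, 3}; Box Diamond p -> not p there: 1:T, 3:F. ✗
Satisfying worlds: {2}.

1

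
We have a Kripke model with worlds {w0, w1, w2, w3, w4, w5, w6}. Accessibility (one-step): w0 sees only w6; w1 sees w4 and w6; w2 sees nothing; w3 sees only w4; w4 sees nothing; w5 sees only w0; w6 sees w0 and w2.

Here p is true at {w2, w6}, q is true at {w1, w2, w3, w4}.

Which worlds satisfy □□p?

w0: successors {w6}; □p there: w6:F. ✗
w1: successors {w4, w6}; □p there: w4:T, w6:F. ✗
w2: no successors, so □□p holds vacuously. ✓
w3: successors {w4}; □p there: w4:T. ✓
w4: no successors, so □□p holds vacuously. ✓
w5: successors {w0}; □p there: w0:T. ✓
w6: successors {w0, w2}; □p there: w0:T, w2:T. ✓

{w2, w3, w4, w5, w6}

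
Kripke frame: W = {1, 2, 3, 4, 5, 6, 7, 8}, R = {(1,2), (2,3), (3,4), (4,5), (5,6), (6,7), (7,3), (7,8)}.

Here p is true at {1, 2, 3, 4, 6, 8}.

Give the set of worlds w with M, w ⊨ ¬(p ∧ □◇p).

{3, 5, 7}

1: p ∧ □◇p is T. ✗
2: p ∧ □◇p is T. ✗
3: p ∧ □◇p is F. ✓
4: p ∧ □◇p is T. ✗
5: p ∧ □◇p is F. ✓
6: p ∧ □◇p is T. ✗
7: p ∧ □◇p is F. ✓
8: p ∧ □◇p is T. ✗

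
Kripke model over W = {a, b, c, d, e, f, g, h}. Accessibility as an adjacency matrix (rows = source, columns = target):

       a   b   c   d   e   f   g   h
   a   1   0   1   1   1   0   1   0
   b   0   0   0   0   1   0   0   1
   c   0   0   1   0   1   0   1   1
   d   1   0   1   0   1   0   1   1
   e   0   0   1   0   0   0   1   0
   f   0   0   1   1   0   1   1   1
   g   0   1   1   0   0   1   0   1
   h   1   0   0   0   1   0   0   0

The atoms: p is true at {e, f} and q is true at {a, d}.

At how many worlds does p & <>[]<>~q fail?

6

a: p is F, <>[]<>~q is T. ✗
b: p is F, <>[]<>~q is T. ✗
c: p is F, <>[]<>~q is T. ✗
d: p is F, <>[]<>~q is T. ✗
e: p is T, <>[]<>~q is T. ✓
f: p is T, <>[]<>~q is T. ✓
g: p is F, <>[]<>~q is T. ✗
h: p is F, <>[]<>~q is T. ✗
Satisfying worlds: {e, f}.
So p & <>[]<>~q fails at the other 6 worlds.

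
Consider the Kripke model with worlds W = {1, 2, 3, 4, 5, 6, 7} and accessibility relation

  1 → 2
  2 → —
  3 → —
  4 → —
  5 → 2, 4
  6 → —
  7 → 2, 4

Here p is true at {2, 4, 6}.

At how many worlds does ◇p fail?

1: successors {2}; p there: 2:T. ✓
2: no successors, so ◇p fails. ✗
3: no successors, so ◇p fails. ✗
4: no successors, so ◇p fails. ✗
5: successors {2, 4}; p there: 2:T, 4:T. ✓
6: no successors, so ◇p fails. ✗
7: successors {2, 4}; p there: 2:T, 4:T. ✓
Satisfying worlds: {1, 5, 7}.
So ◇p fails at the other 4 worlds.

4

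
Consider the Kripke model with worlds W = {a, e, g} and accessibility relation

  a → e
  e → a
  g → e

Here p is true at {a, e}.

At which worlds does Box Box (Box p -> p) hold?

{a, e, g}

a: successors {e}; Box (Box p -> p) there: e:T. ✓
e: successors {a}; Box (Box p -> p) there: a:T. ✓
g: successors {e}; Box (Box p -> p) there: e:T. ✓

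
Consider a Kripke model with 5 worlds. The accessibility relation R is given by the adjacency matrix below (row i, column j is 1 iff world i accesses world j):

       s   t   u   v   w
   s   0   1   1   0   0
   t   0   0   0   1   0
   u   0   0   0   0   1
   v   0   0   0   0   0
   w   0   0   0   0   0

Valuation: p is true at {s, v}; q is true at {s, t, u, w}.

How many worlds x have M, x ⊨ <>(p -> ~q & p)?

s: successors {t, u}; p -> ~q & p there: t:T, u:T. ✓
t: successors {v}; p -> ~q & p there: v:T. ✓
u: successors {w}; p -> ~q & p there: w:T. ✓
v: no successors, so <>(p -> ~q & p) fails. ✗
w: no successors, so <>(p -> ~q & p) fails. ✗
Satisfying worlds: {s, t, u}.

3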